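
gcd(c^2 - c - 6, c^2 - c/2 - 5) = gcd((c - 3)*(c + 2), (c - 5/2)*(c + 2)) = c + 2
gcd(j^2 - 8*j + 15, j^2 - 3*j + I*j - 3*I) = j - 3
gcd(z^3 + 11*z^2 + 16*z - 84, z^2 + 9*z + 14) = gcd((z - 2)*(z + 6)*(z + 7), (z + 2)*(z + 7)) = z + 7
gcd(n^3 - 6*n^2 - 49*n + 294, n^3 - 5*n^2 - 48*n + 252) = n^2 + n - 42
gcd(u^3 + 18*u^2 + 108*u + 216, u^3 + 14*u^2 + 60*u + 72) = u^2 + 12*u + 36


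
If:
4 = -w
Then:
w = -4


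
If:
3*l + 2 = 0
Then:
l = -2/3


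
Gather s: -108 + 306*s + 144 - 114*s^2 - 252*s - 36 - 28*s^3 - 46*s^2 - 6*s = -28*s^3 - 160*s^2 + 48*s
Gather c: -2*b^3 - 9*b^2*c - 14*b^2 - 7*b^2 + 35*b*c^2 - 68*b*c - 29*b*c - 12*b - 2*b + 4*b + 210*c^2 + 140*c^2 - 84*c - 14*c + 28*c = -2*b^3 - 21*b^2 - 10*b + c^2*(35*b + 350) + c*(-9*b^2 - 97*b - 70)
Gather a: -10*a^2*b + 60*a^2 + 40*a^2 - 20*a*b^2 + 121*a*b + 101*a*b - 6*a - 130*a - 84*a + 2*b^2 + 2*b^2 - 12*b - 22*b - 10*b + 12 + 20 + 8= a^2*(100 - 10*b) + a*(-20*b^2 + 222*b - 220) + 4*b^2 - 44*b + 40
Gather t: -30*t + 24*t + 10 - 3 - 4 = 3 - 6*t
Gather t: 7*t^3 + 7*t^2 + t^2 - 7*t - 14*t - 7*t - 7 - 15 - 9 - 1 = 7*t^3 + 8*t^2 - 28*t - 32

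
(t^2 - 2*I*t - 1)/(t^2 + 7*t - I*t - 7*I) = (t - I)/(t + 7)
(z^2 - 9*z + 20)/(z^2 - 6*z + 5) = (z - 4)/(z - 1)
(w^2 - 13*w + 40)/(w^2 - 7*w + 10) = (w - 8)/(w - 2)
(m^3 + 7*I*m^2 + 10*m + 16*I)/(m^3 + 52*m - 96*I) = (m + I)/(m - 6*I)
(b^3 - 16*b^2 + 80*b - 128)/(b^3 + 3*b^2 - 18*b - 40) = (b^2 - 12*b + 32)/(b^2 + 7*b + 10)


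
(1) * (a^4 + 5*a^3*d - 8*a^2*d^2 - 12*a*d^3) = a^4 + 5*a^3*d - 8*a^2*d^2 - 12*a*d^3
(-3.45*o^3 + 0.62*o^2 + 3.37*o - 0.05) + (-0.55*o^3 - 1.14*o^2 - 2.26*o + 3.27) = -4.0*o^3 - 0.52*o^2 + 1.11*o + 3.22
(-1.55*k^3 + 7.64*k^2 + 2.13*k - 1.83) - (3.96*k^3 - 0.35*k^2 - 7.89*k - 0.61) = -5.51*k^3 + 7.99*k^2 + 10.02*k - 1.22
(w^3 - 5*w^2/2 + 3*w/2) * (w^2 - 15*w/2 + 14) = w^5 - 10*w^4 + 137*w^3/4 - 185*w^2/4 + 21*w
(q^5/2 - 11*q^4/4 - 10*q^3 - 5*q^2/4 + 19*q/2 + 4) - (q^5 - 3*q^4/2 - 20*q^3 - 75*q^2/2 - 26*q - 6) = -q^5/2 - 5*q^4/4 + 10*q^3 + 145*q^2/4 + 71*q/2 + 10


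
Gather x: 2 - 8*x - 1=1 - 8*x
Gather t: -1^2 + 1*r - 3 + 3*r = 4*r - 4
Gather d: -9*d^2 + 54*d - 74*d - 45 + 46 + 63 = -9*d^2 - 20*d + 64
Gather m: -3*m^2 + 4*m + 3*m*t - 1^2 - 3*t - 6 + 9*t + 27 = -3*m^2 + m*(3*t + 4) + 6*t + 20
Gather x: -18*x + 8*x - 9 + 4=-10*x - 5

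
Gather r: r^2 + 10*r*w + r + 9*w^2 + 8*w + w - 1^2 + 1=r^2 + r*(10*w + 1) + 9*w^2 + 9*w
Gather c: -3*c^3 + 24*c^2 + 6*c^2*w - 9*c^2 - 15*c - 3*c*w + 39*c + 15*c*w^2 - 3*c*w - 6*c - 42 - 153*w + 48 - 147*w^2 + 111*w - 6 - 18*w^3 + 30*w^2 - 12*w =-3*c^3 + c^2*(6*w + 15) + c*(15*w^2 - 6*w + 18) - 18*w^3 - 117*w^2 - 54*w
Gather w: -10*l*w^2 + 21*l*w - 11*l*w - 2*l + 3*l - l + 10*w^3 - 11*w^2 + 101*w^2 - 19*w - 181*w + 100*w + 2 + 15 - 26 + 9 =10*w^3 + w^2*(90 - 10*l) + w*(10*l - 100)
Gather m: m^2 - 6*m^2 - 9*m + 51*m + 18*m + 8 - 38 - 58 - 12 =-5*m^2 + 60*m - 100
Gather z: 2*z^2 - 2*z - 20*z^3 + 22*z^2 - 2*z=-20*z^3 + 24*z^2 - 4*z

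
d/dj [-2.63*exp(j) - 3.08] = -2.63*exp(j)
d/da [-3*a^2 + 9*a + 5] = 9 - 6*a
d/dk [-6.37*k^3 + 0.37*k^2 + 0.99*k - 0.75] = -19.11*k^2 + 0.74*k + 0.99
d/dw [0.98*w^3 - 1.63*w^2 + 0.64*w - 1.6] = 2.94*w^2 - 3.26*w + 0.64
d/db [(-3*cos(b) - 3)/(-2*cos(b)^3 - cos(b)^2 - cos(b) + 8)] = 3*(5*cos(b) + 7*cos(2*b)/2 + cos(3*b) + 25/2)*sin(b)/(2*cos(b)^3 + cos(b)^2 + cos(b) - 8)^2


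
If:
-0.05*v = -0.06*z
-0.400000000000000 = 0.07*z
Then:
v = -6.86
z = -5.71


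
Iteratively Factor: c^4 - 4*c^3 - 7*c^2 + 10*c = (c + 2)*(c^3 - 6*c^2 + 5*c) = (c - 5)*(c + 2)*(c^2 - c) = c*(c - 5)*(c + 2)*(c - 1)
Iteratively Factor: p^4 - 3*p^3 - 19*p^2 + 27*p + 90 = (p - 3)*(p^3 - 19*p - 30) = (p - 3)*(p + 2)*(p^2 - 2*p - 15) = (p - 5)*(p - 3)*(p + 2)*(p + 3)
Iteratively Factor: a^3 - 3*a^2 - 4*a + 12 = (a - 2)*(a^2 - a - 6) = (a - 3)*(a - 2)*(a + 2)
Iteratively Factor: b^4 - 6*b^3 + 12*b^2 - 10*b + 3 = (b - 1)*(b^3 - 5*b^2 + 7*b - 3) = (b - 1)^2*(b^2 - 4*b + 3) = (b - 3)*(b - 1)^2*(b - 1)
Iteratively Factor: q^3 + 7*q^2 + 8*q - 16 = (q + 4)*(q^2 + 3*q - 4) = (q + 4)^2*(q - 1)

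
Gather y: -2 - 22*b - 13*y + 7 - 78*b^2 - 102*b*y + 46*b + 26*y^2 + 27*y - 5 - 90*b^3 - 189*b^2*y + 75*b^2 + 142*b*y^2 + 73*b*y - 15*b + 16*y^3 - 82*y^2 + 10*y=-90*b^3 - 3*b^2 + 9*b + 16*y^3 + y^2*(142*b - 56) + y*(-189*b^2 - 29*b + 24)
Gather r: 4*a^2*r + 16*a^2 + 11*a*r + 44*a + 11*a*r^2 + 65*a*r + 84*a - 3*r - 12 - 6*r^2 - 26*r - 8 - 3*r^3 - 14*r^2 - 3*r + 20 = 16*a^2 + 128*a - 3*r^3 + r^2*(11*a - 20) + r*(4*a^2 + 76*a - 32)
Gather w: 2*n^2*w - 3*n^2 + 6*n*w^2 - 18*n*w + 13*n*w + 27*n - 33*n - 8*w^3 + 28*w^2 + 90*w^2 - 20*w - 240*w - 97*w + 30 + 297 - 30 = -3*n^2 - 6*n - 8*w^3 + w^2*(6*n + 118) + w*(2*n^2 - 5*n - 357) + 297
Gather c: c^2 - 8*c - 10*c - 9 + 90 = c^2 - 18*c + 81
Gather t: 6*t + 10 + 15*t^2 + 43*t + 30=15*t^2 + 49*t + 40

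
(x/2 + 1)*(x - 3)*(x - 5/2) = x^3/2 - 7*x^2/4 - 7*x/4 + 15/2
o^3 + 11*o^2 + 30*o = o*(o + 5)*(o + 6)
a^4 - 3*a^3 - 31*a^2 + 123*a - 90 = (a - 5)*(a - 3)*(a - 1)*(a + 6)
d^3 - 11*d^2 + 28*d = d*(d - 7)*(d - 4)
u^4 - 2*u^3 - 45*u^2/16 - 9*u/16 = u*(u - 3)*(u + 1/4)*(u + 3/4)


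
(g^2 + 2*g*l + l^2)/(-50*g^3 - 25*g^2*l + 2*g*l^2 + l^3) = (-g^2 - 2*g*l - l^2)/(50*g^3 + 25*g^2*l - 2*g*l^2 - l^3)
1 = 1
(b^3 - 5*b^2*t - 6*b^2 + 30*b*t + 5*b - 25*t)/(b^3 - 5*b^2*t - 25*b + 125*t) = (b - 1)/(b + 5)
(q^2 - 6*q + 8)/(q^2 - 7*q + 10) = (q - 4)/(q - 5)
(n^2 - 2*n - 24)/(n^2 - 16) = (n - 6)/(n - 4)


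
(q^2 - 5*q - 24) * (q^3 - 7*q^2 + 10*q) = q^5 - 12*q^4 + 21*q^3 + 118*q^2 - 240*q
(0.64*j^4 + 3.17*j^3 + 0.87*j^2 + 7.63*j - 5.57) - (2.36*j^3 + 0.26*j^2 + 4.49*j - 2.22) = 0.64*j^4 + 0.81*j^3 + 0.61*j^2 + 3.14*j - 3.35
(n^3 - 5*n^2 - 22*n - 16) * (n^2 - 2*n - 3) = n^5 - 7*n^4 - 15*n^3 + 43*n^2 + 98*n + 48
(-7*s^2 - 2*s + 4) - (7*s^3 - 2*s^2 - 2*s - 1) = -7*s^3 - 5*s^2 + 5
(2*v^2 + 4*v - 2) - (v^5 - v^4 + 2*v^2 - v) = -v^5 + v^4 + 5*v - 2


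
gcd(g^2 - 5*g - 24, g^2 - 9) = g + 3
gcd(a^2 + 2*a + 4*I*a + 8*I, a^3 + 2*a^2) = a + 2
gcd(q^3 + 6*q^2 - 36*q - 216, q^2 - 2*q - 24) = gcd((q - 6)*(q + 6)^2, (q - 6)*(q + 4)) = q - 6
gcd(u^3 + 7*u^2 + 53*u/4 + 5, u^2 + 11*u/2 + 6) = u + 4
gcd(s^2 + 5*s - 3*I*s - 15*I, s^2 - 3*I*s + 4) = 1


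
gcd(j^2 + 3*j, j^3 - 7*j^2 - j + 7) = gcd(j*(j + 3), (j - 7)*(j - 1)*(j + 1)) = 1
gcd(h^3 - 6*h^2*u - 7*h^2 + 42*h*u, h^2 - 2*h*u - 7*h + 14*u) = h - 7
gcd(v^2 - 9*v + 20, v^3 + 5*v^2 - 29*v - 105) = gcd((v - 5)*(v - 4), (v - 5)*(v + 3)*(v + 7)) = v - 5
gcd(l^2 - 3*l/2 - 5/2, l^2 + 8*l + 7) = l + 1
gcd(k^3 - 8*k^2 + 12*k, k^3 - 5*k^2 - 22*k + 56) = k - 2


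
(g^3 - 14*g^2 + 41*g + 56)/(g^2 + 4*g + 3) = (g^2 - 15*g + 56)/(g + 3)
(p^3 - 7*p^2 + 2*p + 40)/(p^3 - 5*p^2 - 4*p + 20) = (p - 4)/(p - 2)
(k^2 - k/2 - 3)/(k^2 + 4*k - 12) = (k + 3/2)/(k + 6)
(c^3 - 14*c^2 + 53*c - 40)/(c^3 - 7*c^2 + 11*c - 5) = (c - 8)/(c - 1)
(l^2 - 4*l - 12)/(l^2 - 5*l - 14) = (l - 6)/(l - 7)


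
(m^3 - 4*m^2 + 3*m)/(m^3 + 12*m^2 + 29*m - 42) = m*(m - 3)/(m^2 + 13*m + 42)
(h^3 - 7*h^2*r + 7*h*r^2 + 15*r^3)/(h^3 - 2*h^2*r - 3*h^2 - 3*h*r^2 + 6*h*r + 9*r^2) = (h - 5*r)/(h - 3)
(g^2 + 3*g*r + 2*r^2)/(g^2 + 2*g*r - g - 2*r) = (g + r)/(g - 1)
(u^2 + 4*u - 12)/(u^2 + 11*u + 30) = (u - 2)/(u + 5)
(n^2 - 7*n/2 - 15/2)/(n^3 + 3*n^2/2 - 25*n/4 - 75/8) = 4*(n - 5)/(4*n^2 - 25)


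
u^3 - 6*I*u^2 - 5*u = u*(u - 5*I)*(u - I)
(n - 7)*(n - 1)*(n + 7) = n^3 - n^2 - 49*n + 49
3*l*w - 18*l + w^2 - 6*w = (3*l + w)*(w - 6)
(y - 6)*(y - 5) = y^2 - 11*y + 30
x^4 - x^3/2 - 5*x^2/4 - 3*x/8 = x*(x - 3/2)*(x + 1/2)^2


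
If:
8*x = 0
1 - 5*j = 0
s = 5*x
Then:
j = 1/5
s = 0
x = 0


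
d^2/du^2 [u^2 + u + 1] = 2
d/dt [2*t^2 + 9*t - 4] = 4*t + 9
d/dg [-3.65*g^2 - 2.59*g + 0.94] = -7.3*g - 2.59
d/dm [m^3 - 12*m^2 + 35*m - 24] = 3*m^2 - 24*m + 35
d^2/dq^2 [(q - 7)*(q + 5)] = 2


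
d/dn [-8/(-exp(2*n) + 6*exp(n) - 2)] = 16*(3 - exp(n))*exp(n)/(exp(2*n) - 6*exp(n) + 2)^2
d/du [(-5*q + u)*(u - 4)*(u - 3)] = -10*q*u + 35*q + 3*u^2 - 14*u + 12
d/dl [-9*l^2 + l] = 1 - 18*l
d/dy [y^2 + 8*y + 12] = 2*y + 8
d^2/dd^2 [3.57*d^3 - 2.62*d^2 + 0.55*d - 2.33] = 21.42*d - 5.24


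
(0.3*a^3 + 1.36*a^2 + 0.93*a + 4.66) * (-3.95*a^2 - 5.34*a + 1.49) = -1.185*a^5 - 6.974*a^4 - 10.4889*a^3 - 21.3468*a^2 - 23.4987*a + 6.9434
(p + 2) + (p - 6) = 2*p - 4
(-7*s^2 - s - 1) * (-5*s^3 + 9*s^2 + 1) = 35*s^5 - 58*s^4 - 4*s^3 - 16*s^2 - s - 1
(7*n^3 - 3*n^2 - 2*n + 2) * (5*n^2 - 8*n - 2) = 35*n^5 - 71*n^4 + 32*n^2 - 12*n - 4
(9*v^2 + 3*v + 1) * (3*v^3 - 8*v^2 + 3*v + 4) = 27*v^5 - 63*v^4 + 6*v^3 + 37*v^2 + 15*v + 4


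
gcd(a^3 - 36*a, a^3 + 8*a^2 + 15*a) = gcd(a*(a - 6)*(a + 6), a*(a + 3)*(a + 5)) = a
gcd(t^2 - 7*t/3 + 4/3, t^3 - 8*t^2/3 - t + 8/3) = t - 1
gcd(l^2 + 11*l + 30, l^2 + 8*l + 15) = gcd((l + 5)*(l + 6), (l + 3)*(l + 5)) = l + 5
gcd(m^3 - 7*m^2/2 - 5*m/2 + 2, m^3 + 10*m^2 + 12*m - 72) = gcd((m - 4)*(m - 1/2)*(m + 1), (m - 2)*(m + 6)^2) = 1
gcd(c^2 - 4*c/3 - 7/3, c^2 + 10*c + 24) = 1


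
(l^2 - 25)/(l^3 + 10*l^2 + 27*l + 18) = (l^2 - 25)/(l^3 + 10*l^2 + 27*l + 18)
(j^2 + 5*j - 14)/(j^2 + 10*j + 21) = (j - 2)/(j + 3)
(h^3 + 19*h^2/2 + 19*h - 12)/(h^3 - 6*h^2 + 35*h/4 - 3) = 2*(h^2 + 10*h + 24)/(2*h^2 - 11*h + 12)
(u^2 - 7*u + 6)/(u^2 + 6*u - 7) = (u - 6)/(u + 7)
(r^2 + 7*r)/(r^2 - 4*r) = (r + 7)/(r - 4)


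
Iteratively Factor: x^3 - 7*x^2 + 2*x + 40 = (x + 2)*(x^2 - 9*x + 20) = (x - 4)*(x + 2)*(x - 5)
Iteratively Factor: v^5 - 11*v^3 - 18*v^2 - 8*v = (v)*(v^4 - 11*v^2 - 18*v - 8) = v*(v + 1)*(v^3 - v^2 - 10*v - 8) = v*(v + 1)*(v + 2)*(v^2 - 3*v - 4) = v*(v + 1)^2*(v + 2)*(v - 4)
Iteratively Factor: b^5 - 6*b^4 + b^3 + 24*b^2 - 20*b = (b + 2)*(b^4 - 8*b^3 + 17*b^2 - 10*b) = (b - 5)*(b + 2)*(b^3 - 3*b^2 + 2*b) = b*(b - 5)*(b + 2)*(b^2 - 3*b + 2) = b*(b - 5)*(b - 1)*(b + 2)*(b - 2)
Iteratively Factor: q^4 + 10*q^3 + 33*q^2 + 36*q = (q)*(q^3 + 10*q^2 + 33*q + 36) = q*(q + 3)*(q^2 + 7*q + 12) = q*(q + 3)*(q + 4)*(q + 3)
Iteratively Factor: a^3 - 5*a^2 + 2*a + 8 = (a + 1)*(a^2 - 6*a + 8) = (a - 4)*(a + 1)*(a - 2)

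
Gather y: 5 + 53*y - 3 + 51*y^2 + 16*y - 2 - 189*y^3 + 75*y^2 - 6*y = -189*y^3 + 126*y^2 + 63*y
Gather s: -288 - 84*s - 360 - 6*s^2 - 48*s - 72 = -6*s^2 - 132*s - 720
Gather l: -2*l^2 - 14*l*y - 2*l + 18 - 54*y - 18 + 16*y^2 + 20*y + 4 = -2*l^2 + l*(-14*y - 2) + 16*y^2 - 34*y + 4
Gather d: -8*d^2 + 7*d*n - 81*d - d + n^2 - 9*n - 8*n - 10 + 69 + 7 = -8*d^2 + d*(7*n - 82) + n^2 - 17*n + 66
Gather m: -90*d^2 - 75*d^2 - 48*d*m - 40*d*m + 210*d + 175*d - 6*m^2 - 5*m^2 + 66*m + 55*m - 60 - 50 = -165*d^2 + 385*d - 11*m^2 + m*(121 - 88*d) - 110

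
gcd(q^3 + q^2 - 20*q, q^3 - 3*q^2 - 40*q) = q^2 + 5*q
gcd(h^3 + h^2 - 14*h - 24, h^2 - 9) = h + 3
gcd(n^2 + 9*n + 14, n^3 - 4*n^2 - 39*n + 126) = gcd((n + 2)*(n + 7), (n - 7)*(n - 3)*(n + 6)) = 1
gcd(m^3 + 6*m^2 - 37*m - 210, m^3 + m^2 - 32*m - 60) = m^2 - m - 30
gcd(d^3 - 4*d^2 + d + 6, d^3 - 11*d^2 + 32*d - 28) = d - 2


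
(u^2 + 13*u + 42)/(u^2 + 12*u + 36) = (u + 7)/(u + 6)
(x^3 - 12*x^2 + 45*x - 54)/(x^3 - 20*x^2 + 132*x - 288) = (x^2 - 6*x + 9)/(x^2 - 14*x + 48)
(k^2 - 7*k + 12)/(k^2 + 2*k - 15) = (k - 4)/(k + 5)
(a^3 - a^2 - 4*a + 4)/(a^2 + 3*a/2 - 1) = 2*(a^2 - 3*a + 2)/(2*a - 1)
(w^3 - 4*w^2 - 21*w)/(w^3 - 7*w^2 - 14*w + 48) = w*(w - 7)/(w^2 - 10*w + 16)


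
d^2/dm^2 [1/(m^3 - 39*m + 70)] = 6*(-m*(m^3 - 39*m + 70) + 3*(m^2 - 13)^2)/(m^3 - 39*m + 70)^3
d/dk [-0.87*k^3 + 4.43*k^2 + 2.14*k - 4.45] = -2.61*k^2 + 8.86*k + 2.14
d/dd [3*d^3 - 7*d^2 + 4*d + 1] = 9*d^2 - 14*d + 4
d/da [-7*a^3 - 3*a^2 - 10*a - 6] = -21*a^2 - 6*a - 10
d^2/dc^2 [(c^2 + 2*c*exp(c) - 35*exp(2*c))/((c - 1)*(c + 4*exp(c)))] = 2*((c - 1)^2*(c + 4*exp(c))^2*(c*exp(c) - 70*exp(2*c) + 2*exp(c) + 1) + 2*(c - 1)^2*(c + 4*exp(c))*(-(4*exp(c) + 1)*(c*exp(c) + c - 35*exp(2*c) + exp(c)) + (-c^2 - 2*c*exp(c) + 35*exp(2*c))*exp(c)) + (c - 1)^2*(4*exp(c) + 1)^2*(c^2 + 2*c*exp(c) - 35*exp(2*c)) + 2*(c - 1)*(c + 4*exp(c))^2*(-c*exp(c) - c + 35*exp(2*c) - exp(c)) + (c - 1)*(c + 4*exp(c))*(4*exp(c) + 1)*(c^2 + 2*c*exp(c) - 35*exp(2*c)) + (c + 4*exp(c))^2*(c^2 + 2*c*exp(c) - 35*exp(2*c)))/((c - 1)^3*(c + 4*exp(c))^3)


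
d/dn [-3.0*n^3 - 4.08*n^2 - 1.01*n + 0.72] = -9.0*n^2 - 8.16*n - 1.01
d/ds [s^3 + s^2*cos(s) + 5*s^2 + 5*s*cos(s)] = -s^2*sin(s) + 3*s^2 - 5*s*sin(s) + 2*s*cos(s) + 10*s + 5*cos(s)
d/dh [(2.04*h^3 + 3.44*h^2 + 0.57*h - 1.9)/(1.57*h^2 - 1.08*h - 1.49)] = (3.2028*h^4 - 4.4064*h^3 - 13.7289*h^2 - 4.2852*h - 2.9013)/(2.4649*h^4 - 3.3912*h^3 - 3.5122*h^2 + 3.2184*h + 2.2201)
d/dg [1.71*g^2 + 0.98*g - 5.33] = 3.42*g + 0.98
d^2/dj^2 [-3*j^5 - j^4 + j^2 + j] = -60*j^3 - 12*j^2 + 2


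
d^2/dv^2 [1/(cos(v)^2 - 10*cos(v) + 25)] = 2*(-5*cos(v) - cos(2*v) + 2)/(cos(v) - 5)^4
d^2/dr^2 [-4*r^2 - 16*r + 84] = -8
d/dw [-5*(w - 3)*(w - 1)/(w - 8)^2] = 10*(6*w - 13)/(w^3 - 24*w^2 + 192*w - 512)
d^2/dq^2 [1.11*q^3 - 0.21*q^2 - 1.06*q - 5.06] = 6.66*q - 0.42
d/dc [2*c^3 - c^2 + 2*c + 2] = 6*c^2 - 2*c + 2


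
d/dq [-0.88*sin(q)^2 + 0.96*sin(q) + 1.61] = (0.96 - 1.76*sin(q))*cos(q)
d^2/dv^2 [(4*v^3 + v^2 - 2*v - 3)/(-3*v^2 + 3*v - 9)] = 6*(v^3 + 6*v^2 - 15*v - 1)/(v^6 - 3*v^5 + 12*v^4 - 19*v^3 + 36*v^2 - 27*v + 27)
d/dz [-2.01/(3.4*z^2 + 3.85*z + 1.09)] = (13.668*z + 7.7385)/(3.4*z^2 + 3.85*z + 1.09)^2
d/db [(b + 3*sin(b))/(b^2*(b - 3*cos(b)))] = (3*sqrt(2)*b^2*cos(b + pi/4) - 2*b^2 - 9*b*sin(b) + 3*b*cos(b) - 9*b + 9*sin(2*b))/(b^3*(b - 3*cos(b))^2)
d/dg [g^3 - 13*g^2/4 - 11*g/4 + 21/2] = 3*g^2 - 13*g/2 - 11/4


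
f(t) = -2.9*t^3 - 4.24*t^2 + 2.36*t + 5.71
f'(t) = -8.7*t^2 - 8.48*t + 2.36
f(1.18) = -2.17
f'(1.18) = -19.76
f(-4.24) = 140.53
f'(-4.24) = -118.09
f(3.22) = -127.47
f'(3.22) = -115.15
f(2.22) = -41.68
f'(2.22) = -59.34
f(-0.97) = 2.08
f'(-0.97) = 2.40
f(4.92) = -430.69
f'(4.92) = -249.96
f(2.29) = -45.95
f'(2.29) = -62.68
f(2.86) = -90.06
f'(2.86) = -93.06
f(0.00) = 5.71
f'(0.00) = 2.36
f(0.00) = 5.71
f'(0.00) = 2.36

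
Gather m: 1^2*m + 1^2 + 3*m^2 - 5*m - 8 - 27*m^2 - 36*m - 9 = -24*m^2 - 40*m - 16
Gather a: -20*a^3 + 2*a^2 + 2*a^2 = -20*a^3 + 4*a^2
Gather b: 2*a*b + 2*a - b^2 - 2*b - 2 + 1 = 2*a - b^2 + b*(2*a - 2) - 1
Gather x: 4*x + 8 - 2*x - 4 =2*x + 4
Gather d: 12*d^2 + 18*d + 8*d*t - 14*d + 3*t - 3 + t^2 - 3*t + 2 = 12*d^2 + d*(8*t + 4) + t^2 - 1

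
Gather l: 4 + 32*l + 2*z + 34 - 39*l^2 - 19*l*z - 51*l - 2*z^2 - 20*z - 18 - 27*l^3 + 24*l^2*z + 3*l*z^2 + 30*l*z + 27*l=-27*l^3 + l^2*(24*z - 39) + l*(3*z^2 + 11*z + 8) - 2*z^2 - 18*z + 20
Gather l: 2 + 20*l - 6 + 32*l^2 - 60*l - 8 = 32*l^2 - 40*l - 12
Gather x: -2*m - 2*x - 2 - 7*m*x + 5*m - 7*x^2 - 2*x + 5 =3*m - 7*x^2 + x*(-7*m - 4) + 3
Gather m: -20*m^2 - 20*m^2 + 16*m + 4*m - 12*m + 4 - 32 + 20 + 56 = -40*m^2 + 8*m + 48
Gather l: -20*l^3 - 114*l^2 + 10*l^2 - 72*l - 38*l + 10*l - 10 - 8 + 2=-20*l^3 - 104*l^2 - 100*l - 16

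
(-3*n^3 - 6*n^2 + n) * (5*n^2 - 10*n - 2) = -15*n^5 + 71*n^3 + 2*n^2 - 2*n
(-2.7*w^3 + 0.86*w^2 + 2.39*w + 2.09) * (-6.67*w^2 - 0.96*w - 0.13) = 18.009*w^5 - 3.1442*w^4 - 16.4159*w^3 - 16.3465*w^2 - 2.3171*w - 0.2717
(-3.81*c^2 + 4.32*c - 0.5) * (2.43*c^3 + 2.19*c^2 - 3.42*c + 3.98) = -9.2583*c^5 + 2.1537*c^4 + 21.276*c^3 - 31.0332*c^2 + 18.9036*c - 1.99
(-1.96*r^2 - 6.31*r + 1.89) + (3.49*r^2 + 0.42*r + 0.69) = 1.53*r^2 - 5.89*r + 2.58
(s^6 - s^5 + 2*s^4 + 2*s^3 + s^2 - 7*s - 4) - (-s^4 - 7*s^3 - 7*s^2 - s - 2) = s^6 - s^5 + 3*s^4 + 9*s^3 + 8*s^2 - 6*s - 2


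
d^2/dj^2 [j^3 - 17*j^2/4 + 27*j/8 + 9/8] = 6*j - 17/2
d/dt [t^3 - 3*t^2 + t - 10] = 3*t^2 - 6*t + 1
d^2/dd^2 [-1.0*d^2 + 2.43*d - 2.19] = -2.00000000000000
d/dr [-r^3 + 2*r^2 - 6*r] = -3*r^2 + 4*r - 6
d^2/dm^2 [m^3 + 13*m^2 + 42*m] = 6*m + 26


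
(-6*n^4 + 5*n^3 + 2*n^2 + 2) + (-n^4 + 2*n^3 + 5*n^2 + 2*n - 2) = -7*n^4 + 7*n^3 + 7*n^2 + 2*n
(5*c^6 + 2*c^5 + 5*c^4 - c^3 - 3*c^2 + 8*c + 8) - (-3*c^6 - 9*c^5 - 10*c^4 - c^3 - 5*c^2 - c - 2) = 8*c^6 + 11*c^5 + 15*c^4 + 2*c^2 + 9*c + 10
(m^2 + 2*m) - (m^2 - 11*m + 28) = 13*m - 28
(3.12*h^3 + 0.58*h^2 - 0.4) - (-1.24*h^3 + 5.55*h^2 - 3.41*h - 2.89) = 4.36*h^3 - 4.97*h^2 + 3.41*h + 2.49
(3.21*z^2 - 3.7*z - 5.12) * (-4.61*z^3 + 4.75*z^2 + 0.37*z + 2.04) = -14.7981*z^5 + 32.3045*z^4 + 7.2159*z^3 - 19.1406*z^2 - 9.4424*z - 10.4448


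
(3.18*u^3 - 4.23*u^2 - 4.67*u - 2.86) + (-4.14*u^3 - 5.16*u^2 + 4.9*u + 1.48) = -0.96*u^3 - 9.39*u^2 + 0.23*u - 1.38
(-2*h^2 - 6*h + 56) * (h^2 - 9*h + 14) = -2*h^4 + 12*h^3 + 82*h^2 - 588*h + 784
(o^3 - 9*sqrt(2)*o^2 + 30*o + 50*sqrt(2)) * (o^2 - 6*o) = o^5 - 9*sqrt(2)*o^4 - 6*o^4 + 30*o^3 + 54*sqrt(2)*o^3 - 180*o^2 + 50*sqrt(2)*o^2 - 300*sqrt(2)*o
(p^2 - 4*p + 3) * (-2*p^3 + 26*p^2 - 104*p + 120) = -2*p^5 + 34*p^4 - 214*p^3 + 614*p^2 - 792*p + 360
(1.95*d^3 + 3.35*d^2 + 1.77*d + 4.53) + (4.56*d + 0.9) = 1.95*d^3 + 3.35*d^2 + 6.33*d + 5.43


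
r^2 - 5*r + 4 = (r - 4)*(r - 1)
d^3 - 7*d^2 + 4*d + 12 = (d - 6)*(d - 2)*(d + 1)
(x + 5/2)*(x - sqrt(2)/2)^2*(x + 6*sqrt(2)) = x^4 + 5*x^3/2 + 5*sqrt(2)*x^3 - 23*x^2/2 + 25*sqrt(2)*x^2/2 - 115*x/4 + 3*sqrt(2)*x + 15*sqrt(2)/2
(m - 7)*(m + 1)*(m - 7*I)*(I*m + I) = I*m^4 + 7*m^3 - 5*I*m^3 - 35*m^2 - 13*I*m^2 - 91*m - 7*I*m - 49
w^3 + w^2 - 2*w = w*(w - 1)*(w + 2)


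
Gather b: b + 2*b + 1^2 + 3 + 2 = 3*b + 6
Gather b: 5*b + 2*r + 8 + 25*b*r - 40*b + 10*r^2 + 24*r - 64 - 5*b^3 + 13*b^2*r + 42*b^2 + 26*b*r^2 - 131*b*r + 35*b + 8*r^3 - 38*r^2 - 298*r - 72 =-5*b^3 + b^2*(13*r + 42) + b*(26*r^2 - 106*r) + 8*r^3 - 28*r^2 - 272*r - 128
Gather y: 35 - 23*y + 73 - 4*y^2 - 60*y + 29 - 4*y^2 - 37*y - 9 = -8*y^2 - 120*y + 128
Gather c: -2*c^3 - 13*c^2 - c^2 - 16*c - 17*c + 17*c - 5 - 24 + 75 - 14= -2*c^3 - 14*c^2 - 16*c + 32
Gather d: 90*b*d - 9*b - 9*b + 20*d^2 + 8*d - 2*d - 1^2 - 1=-18*b + 20*d^2 + d*(90*b + 6) - 2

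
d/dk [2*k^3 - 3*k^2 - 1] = 6*k*(k - 1)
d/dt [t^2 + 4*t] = 2*t + 4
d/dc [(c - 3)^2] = 2*c - 6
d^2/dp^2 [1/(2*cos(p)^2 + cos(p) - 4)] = (-16*sin(p)^4 + 41*sin(p)^2 + 7*cos(p)/2 - 3*cos(3*p)/2 - 7)/(-2*sin(p)^2 + cos(p) - 2)^3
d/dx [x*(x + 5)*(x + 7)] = 3*x^2 + 24*x + 35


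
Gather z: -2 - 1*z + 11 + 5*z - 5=4*z + 4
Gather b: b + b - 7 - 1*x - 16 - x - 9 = 2*b - 2*x - 32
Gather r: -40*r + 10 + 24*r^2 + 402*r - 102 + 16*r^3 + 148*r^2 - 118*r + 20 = 16*r^3 + 172*r^2 + 244*r - 72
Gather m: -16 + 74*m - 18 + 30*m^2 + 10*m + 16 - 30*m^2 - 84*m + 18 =0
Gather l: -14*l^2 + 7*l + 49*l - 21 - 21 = -14*l^2 + 56*l - 42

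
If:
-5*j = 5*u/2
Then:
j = -u/2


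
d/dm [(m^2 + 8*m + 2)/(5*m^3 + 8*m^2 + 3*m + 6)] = (-5*m^4 - 80*m^3 - 91*m^2 - 20*m + 42)/(25*m^6 + 80*m^5 + 94*m^4 + 108*m^3 + 105*m^2 + 36*m + 36)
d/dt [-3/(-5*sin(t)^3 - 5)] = -9*sin(t)^2*cos(t)/(5*(sin(t)^3 + 1)^2)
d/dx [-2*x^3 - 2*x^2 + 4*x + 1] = -6*x^2 - 4*x + 4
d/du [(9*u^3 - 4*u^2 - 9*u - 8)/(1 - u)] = (-18*u^3 + 31*u^2 - 8*u - 17)/(u^2 - 2*u + 1)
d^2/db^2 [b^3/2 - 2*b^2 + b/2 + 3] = 3*b - 4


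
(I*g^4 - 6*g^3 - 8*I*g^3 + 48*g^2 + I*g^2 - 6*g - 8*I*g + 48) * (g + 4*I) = I*g^5 - 10*g^4 - 8*I*g^4 + 80*g^3 - 23*I*g^3 - 10*g^2 + 184*I*g^2 + 80*g - 24*I*g + 192*I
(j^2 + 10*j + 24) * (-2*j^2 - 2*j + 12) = -2*j^4 - 22*j^3 - 56*j^2 + 72*j + 288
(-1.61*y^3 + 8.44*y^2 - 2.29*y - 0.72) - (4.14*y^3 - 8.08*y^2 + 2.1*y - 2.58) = -5.75*y^3 + 16.52*y^2 - 4.39*y + 1.86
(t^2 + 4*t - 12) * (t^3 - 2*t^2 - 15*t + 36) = t^5 + 2*t^4 - 35*t^3 + 324*t - 432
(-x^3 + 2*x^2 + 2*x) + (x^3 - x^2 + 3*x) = x^2 + 5*x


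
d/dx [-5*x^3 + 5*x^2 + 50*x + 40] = -15*x^2 + 10*x + 50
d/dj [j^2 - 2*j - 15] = 2*j - 2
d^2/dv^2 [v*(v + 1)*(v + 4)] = 6*v + 10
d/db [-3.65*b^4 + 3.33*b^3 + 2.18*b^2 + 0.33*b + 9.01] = -14.6*b^3 + 9.99*b^2 + 4.36*b + 0.33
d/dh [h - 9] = 1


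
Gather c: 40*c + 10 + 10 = 40*c + 20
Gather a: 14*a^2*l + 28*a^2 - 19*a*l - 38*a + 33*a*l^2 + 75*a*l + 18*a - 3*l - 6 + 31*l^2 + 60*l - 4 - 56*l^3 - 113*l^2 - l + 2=a^2*(14*l + 28) + a*(33*l^2 + 56*l - 20) - 56*l^3 - 82*l^2 + 56*l - 8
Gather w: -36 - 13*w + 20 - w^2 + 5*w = -w^2 - 8*w - 16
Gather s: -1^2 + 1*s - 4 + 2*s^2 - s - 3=2*s^2 - 8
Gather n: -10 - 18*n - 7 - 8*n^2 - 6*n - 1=-8*n^2 - 24*n - 18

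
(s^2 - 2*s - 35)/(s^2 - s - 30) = (s - 7)/(s - 6)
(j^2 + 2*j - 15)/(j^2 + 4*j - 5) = (j - 3)/(j - 1)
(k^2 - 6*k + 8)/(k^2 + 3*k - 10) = (k - 4)/(k + 5)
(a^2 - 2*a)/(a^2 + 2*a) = (a - 2)/(a + 2)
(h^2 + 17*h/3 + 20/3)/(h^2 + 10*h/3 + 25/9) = 3*(h + 4)/(3*h + 5)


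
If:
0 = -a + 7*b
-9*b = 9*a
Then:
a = 0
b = 0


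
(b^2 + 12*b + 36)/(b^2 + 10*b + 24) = (b + 6)/(b + 4)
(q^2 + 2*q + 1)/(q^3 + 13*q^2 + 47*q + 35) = (q + 1)/(q^2 + 12*q + 35)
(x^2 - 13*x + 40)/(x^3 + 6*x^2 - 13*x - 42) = (x^2 - 13*x + 40)/(x^3 + 6*x^2 - 13*x - 42)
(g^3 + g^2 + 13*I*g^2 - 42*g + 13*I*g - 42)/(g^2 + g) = g + 13*I - 42/g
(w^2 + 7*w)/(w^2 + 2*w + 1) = w*(w + 7)/(w^2 + 2*w + 1)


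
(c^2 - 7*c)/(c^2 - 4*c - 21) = c/(c + 3)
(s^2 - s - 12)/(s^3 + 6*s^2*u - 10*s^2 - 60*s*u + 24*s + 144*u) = (s + 3)/(s^2 + 6*s*u - 6*s - 36*u)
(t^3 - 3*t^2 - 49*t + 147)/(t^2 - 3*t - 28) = (t^2 + 4*t - 21)/(t + 4)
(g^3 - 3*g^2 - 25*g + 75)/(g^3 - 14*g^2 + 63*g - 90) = (g + 5)/(g - 6)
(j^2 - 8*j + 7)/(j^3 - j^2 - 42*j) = (j - 1)/(j*(j + 6))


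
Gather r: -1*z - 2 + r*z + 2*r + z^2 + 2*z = r*(z + 2) + z^2 + z - 2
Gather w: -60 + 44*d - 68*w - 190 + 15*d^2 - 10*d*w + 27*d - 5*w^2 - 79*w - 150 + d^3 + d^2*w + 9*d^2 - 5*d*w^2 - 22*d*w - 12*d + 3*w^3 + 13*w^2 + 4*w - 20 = d^3 + 24*d^2 + 59*d + 3*w^3 + w^2*(8 - 5*d) + w*(d^2 - 32*d - 143) - 420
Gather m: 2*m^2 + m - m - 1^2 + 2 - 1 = 2*m^2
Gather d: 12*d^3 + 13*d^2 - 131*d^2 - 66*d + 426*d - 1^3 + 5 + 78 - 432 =12*d^3 - 118*d^2 + 360*d - 350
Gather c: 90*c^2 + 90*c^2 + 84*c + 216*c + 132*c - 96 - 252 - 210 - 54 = 180*c^2 + 432*c - 612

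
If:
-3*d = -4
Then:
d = 4/3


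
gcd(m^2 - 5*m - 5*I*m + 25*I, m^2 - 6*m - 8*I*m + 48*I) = 1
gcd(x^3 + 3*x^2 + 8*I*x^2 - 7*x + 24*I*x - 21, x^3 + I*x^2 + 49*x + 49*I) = x^2 + 8*I*x - 7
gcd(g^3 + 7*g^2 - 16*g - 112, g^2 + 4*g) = g + 4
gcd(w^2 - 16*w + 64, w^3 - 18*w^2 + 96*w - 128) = w^2 - 16*w + 64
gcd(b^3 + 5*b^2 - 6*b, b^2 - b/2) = b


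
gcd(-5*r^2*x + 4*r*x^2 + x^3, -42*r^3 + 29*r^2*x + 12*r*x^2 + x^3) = -r + x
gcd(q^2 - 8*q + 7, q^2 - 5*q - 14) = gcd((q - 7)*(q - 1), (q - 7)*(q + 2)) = q - 7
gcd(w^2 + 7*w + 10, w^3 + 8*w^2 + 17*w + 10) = w^2 + 7*w + 10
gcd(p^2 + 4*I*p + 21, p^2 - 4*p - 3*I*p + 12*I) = p - 3*I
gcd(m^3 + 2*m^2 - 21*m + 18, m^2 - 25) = 1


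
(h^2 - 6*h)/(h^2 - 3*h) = (h - 6)/(h - 3)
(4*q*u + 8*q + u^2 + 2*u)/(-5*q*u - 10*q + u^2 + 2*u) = (-4*q - u)/(5*q - u)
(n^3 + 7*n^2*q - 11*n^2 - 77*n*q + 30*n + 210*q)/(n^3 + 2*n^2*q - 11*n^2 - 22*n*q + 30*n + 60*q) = (n + 7*q)/(n + 2*q)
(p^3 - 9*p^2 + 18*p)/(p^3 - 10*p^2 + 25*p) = (p^2 - 9*p + 18)/(p^2 - 10*p + 25)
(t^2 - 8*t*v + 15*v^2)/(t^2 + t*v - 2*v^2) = (t^2 - 8*t*v + 15*v^2)/(t^2 + t*v - 2*v^2)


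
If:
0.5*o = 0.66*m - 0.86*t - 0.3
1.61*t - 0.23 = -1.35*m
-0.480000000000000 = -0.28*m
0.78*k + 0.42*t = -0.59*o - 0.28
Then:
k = -2.60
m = 1.71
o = 3.89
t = -1.29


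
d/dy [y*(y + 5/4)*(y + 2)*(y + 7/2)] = 4*y^3 + 81*y^2/4 + 111*y/4 + 35/4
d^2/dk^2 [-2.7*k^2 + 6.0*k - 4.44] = -5.40000000000000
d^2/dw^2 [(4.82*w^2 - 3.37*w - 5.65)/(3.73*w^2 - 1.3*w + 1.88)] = (-47.0285860000001*w^3 - 674.445918*w^2 + 306.171828*w + 77.742176)/(51.895117*w^6 - 54.26031*w^5 + 97.379856*w^4 - 56.89372*w^3 + 49.081536*w^2 - 13.78416*w + 6.644672)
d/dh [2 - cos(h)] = sin(h)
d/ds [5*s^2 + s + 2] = 10*s + 1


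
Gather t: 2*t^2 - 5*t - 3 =2*t^2 - 5*t - 3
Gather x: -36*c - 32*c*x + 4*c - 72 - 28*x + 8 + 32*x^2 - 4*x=-32*c + 32*x^2 + x*(-32*c - 32) - 64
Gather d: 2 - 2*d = 2 - 2*d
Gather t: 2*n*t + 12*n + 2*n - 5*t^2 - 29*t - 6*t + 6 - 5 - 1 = 14*n - 5*t^2 + t*(2*n - 35)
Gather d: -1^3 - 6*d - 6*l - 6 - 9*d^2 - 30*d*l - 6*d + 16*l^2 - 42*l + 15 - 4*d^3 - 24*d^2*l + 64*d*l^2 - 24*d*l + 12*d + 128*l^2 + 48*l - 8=-4*d^3 + d^2*(-24*l - 9) + d*(64*l^2 - 54*l) + 144*l^2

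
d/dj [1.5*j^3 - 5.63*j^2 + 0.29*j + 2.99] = 4.5*j^2 - 11.26*j + 0.29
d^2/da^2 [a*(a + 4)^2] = 6*a + 16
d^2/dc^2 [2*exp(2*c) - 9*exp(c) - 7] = (8*exp(c) - 9)*exp(c)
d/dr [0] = 0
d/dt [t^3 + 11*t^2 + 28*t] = 3*t^2 + 22*t + 28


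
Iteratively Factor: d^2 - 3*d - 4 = (d - 4)*(d + 1)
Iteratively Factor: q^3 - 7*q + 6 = (q - 1)*(q^2 + q - 6) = (q - 2)*(q - 1)*(q + 3)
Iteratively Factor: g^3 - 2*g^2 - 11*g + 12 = (g - 4)*(g^2 + 2*g - 3) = (g - 4)*(g - 1)*(g + 3)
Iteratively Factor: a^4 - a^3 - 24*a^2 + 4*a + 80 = (a + 2)*(a^3 - 3*a^2 - 18*a + 40) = (a - 5)*(a + 2)*(a^2 + 2*a - 8) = (a - 5)*(a + 2)*(a + 4)*(a - 2)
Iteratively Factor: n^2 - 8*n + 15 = (n - 3)*(n - 5)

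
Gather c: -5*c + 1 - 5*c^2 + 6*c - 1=-5*c^2 + c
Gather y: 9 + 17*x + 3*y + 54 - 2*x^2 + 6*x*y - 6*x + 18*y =-2*x^2 + 11*x + y*(6*x + 21) + 63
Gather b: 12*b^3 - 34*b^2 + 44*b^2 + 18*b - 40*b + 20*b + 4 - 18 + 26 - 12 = 12*b^3 + 10*b^2 - 2*b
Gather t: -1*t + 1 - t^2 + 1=-t^2 - t + 2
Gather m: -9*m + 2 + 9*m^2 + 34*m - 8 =9*m^2 + 25*m - 6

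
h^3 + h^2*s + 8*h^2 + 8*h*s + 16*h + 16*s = (h + 4)^2*(h + s)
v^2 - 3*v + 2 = (v - 2)*(v - 1)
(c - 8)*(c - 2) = c^2 - 10*c + 16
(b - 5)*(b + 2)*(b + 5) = b^3 + 2*b^2 - 25*b - 50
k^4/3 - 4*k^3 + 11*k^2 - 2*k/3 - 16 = (k/3 + 1/3)*(k - 8)*(k - 3)*(k - 2)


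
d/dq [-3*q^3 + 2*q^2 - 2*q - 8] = -9*q^2 + 4*q - 2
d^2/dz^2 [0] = 0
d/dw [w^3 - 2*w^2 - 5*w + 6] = 3*w^2 - 4*w - 5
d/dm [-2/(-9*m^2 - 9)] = -4*m/(9*(m^2 + 1)^2)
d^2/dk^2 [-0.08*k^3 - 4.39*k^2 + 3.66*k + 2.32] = -0.48*k - 8.78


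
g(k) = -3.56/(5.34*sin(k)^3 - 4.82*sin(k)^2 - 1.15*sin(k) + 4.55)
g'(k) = -3.56*(-16.02*sin(k)^2*cos(k) + 9.64*sin(k)*cos(k) + 1.15*cos(k))/(5.34*sin(k)^3 - 4.82*sin(k)^2 - 1.15*sin(k) + 4.55)^2 = (57.0312*sin(k)^2 - 34.3184*sin(k) - 4.094)*cos(k)/(5.34*sin(k)^3 - 4.82*sin(k)^2 - 1.15*sin(k) + 4.55)^2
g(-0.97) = 4.57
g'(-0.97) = 58.81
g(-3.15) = -0.78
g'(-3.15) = 0.21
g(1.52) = -0.91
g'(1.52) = 0.06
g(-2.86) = -0.81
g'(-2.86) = -0.49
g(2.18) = -1.08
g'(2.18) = -0.32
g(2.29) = -1.10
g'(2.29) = -0.15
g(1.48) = -0.91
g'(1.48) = 0.11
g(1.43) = -0.92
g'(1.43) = 0.17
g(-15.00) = -1.99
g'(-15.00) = -10.03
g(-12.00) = -1.06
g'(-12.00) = -0.45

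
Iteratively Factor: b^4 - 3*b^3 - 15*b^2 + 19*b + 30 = (b - 5)*(b^3 + 2*b^2 - 5*b - 6) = (b - 5)*(b + 1)*(b^2 + b - 6) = (b - 5)*(b - 2)*(b + 1)*(b + 3)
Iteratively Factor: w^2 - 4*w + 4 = (w - 2)*(w - 2)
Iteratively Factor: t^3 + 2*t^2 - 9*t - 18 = (t + 2)*(t^2 - 9) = (t - 3)*(t + 2)*(t + 3)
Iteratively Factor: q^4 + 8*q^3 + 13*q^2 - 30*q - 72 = (q + 3)*(q^3 + 5*q^2 - 2*q - 24) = (q - 2)*(q + 3)*(q^2 + 7*q + 12) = (q - 2)*(q + 3)*(q + 4)*(q + 3)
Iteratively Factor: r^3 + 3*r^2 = (r)*(r^2 + 3*r) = r*(r + 3)*(r)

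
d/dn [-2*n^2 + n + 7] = 1 - 4*n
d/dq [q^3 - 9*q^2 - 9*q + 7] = 3*q^2 - 18*q - 9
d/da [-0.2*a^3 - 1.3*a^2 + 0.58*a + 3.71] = -0.6*a^2 - 2.6*a + 0.58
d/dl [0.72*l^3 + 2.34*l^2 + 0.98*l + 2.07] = 2.16*l^2 + 4.68*l + 0.98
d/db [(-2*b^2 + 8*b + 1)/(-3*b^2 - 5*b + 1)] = (34*b^2 + 2*b + 13)/(9*b^4 + 30*b^3 + 19*b^2 - 10*b + 1)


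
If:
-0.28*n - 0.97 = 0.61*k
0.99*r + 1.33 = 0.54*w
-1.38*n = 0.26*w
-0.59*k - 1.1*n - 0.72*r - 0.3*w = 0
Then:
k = -1.28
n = -0.67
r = 0.59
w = 3.55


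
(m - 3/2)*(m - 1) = m^2 - 5*m/2 + 3/2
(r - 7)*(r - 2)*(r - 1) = r^3 - 10*r^2 + 23*r - 14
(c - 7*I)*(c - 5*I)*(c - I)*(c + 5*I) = c^4 - 8*I*c^3 + 18*c^2 - 200*I*c - 175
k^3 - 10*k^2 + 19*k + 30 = (k - 6)*(k - 5)*(k + 1)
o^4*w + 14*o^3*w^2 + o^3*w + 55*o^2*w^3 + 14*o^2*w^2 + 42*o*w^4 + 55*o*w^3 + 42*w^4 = (o + w)*(o + 6*w)*(o + 7*w)*(o*w + w)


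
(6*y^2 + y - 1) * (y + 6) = 6*y^3 + 37*y^2 + 5*y - 6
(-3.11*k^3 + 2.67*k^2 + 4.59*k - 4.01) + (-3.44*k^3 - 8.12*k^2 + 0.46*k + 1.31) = -6.55*k^3 - 5.45*k^2 + 5.05*k - 2.7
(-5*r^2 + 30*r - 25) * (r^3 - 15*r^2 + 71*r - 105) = -5*r^5 + 105*r^4 - 830*r^3 + 3030*r^2 - 4925*r + 2625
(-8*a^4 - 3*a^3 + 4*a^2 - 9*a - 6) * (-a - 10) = 8*a^5 + 83*a^4 + 26*a^3 - 31*a^2 + 96*a + 60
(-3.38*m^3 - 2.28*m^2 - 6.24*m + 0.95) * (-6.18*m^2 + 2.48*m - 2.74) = 20.8884*m^5 + 5.708*m^4 + 42.17*m^3 - 15.099*m^2 + 19.4536*m - 2.603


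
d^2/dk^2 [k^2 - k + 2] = 2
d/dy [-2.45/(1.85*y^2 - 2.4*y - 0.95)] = (9.065*y - 5.88)/(-1.85*y^2 + 2.4*y + 0.95)^2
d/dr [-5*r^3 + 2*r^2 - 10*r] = -15*r^2 + 4*r - 10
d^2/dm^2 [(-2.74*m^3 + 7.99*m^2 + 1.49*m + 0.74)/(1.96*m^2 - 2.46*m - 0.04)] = (-1.4210854715202e-14*m^5 + 5.6843418860808e-14*m^4 + 54.9047359999999*m^3 + 19.197504*m^2 - 20.733312*m + 8.804736)/(7.529536*m^6 - 28.351008*m^5 + 35.122416*m^4 - 13.729752*m^3 - 0.716784*m^2 - 0.011808*m - 6.4e-5)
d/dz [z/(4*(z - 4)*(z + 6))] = (-z^2 - 24)/(4*(z^4 + 4*z^3 - 44*z^2 - 96*z + 576))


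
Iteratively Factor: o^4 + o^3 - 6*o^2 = (o + 3)*(o^3 - 2*o^2) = o*(o + 3)*(o^2 - 2*o) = o*(o - 2)*(o + 3)*(o)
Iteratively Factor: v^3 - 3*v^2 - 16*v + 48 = (v - 4)*(v^2 + v - 12) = (v - 4)*(v - 3)*(v + 4)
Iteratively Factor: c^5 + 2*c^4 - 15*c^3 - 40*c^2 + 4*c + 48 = (c + 2)*(c^4 - 15*c^2 - 10*c + 24) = (c - 4)*(c + 2)*(c^3 + 4*c^2 + c - 6) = (c - 4)*(c + 2)^2*(c^2 + 2*c - 3) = (c - 4)*(c + 2)^2*(c + 3)*(c - 1)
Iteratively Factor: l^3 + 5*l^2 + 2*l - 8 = (l + 4)*(l^2 + l - 2) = (l + 2)*(l + 4)*(l - 1)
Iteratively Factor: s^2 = (s)*(s)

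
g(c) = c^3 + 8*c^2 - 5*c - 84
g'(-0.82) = -16.10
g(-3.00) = -24.00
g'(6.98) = 252.84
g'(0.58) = 5.29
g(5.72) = 336.30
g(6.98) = 610.93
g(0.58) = -84.01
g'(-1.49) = -22.18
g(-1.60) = -59.62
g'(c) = 3*c^2 + 16*c - 5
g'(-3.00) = -26.00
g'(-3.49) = -24.30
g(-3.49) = -11.62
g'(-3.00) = -26.00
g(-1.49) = -62.10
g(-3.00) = -24.00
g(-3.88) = -2.58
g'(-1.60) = -22.92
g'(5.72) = 184.68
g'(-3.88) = -21.92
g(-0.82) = -75.07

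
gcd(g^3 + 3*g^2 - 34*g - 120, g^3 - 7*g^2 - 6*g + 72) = g - 6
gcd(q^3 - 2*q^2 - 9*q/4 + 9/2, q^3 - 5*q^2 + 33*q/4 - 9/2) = q^2 - 7*q/2 + 3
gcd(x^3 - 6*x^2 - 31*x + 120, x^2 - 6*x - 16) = x - 8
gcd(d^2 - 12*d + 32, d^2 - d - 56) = d - 8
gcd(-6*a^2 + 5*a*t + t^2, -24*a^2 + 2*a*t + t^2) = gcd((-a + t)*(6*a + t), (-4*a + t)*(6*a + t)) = 6*a + t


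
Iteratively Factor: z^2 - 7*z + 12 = (z - 4)*(z - 3)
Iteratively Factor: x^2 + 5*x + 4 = (x + 4)*(x + 1)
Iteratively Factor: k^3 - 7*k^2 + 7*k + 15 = (k - 3)*(k^2 - 4*k - 5) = (k - 3)*(k + 1)*(k - 5)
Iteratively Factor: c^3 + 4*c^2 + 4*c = (c + 2)*(c^2 + 2*c) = (c + 2)^2*(c)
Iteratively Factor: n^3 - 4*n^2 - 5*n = (n + 1)*(n^2 - 5*n) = (n - 5)*(n + 1)*(n)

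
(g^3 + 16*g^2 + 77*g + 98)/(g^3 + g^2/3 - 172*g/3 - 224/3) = 3*(g^2 + 9*g + 14)/(3*g^2 - 20*g - 32)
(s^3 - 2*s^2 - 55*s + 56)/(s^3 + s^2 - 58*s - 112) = (s - 1)/(s + 2)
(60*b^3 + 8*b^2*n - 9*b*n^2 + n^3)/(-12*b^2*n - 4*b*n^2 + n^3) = (-5*b + n)/n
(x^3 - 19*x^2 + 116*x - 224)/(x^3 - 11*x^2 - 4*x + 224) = (x - 4)/(x + 4)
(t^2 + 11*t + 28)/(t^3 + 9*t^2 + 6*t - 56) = 1/(t - 2)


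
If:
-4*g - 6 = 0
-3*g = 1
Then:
No Solution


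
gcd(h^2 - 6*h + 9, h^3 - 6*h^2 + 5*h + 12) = h - 3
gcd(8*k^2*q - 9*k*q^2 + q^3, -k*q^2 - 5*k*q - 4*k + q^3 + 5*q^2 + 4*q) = -k + q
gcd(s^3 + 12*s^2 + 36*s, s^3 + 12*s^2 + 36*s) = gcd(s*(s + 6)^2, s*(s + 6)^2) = s^3 + 12*s^2 + 36*s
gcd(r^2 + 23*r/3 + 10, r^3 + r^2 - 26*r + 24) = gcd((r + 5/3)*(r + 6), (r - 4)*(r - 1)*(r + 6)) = r + 6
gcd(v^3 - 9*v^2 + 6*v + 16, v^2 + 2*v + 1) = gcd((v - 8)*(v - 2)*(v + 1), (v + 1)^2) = v + 1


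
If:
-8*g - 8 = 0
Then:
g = -1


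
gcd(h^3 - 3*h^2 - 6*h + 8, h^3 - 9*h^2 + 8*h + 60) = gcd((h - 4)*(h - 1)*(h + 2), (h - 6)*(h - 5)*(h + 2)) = h + 2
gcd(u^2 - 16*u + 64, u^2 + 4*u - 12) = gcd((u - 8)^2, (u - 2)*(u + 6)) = 1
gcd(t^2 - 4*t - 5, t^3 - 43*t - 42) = t + 1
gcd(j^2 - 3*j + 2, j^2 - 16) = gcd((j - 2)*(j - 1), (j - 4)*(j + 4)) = 1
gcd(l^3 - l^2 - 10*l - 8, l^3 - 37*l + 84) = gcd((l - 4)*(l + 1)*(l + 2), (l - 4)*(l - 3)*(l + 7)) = l - 4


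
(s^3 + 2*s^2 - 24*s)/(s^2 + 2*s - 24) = s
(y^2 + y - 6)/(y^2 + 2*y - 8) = (y + 3)/(y + 4)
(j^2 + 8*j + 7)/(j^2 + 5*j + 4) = (j + 7)/(j + 4)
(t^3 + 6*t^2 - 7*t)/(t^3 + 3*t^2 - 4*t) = (t + 7)/(t + 4)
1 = 1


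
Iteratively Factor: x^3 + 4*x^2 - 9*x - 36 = (x + 4)*(x^2 - 9) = (x - 3)*(x + 4)*(x + 3)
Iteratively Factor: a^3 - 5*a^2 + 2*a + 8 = (a - 4)*(a^2 - a - 2) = (a - 4)*(a - 2)*(a + 1)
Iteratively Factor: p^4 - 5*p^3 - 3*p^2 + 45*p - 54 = (p - 2)*(p^3 - 3*p^2 - 9*p + 27) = (p - 3)*(p - 2)*(p^2 - 9) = (p - 3)*(p - 2)*(p + 3)*(p - 3)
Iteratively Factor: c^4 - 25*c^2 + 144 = (c + 3)*(c^3 - 3*c^2 - 16*c + 48) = (c - 4)*(c + 3)*(c^2 + c - 12) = (c - 4)*(c - 3)*(c + 3)*(c + 4)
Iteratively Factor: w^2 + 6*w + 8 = (w + 2)*(w + 4)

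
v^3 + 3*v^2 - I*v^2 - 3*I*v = v*(v + 3)*(v - I)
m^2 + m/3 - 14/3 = (m - 2)*(m + 7/3)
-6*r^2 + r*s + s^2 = (-2*r + s)*(3*r + s)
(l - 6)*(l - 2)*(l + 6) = l^3 - 2*l^2 - 36*l + 72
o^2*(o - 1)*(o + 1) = o^4 - o^2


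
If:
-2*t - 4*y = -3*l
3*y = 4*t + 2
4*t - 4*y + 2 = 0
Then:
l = -1/3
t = -1/2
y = 0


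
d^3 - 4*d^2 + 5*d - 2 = (d - 2)*(d - 1)^2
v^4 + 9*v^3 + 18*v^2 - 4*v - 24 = (v - 1)*(v + 2)^2*(v + 6)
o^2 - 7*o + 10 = (o - 5)*(o - 2)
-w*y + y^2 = y*(-w + y)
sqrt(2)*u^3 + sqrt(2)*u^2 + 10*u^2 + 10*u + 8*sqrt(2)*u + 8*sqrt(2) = (u + sqrt(2))*(u + 4*sqrt(2))*(sqrt(2)*u + sqrt(2))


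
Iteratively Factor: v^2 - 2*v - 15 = (v - 5)*(v + 3)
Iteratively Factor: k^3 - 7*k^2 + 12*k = (k - 4)*(k^2 - 3*k) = k*(k - 4)*(k - 3)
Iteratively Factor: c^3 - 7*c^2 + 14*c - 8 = (c - 2)*(c^2 - 5*c + 4) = (c - 2)*(c - 1)*(c - 4)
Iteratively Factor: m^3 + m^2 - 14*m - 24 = (m + 2)*(m^2 - m - 12) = (m - 4)*(m + 2)*(m + 3)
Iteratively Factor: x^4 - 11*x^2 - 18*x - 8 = (x + 2)*(x^3 - 2*x^2 - 7*x - 4) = (x + 1)*(x + 2)*(x^2 - 3*x - 4) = (x + 1)^2*(x + 2)*(x - 4)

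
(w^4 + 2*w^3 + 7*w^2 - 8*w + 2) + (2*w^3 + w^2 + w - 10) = w^4 + 4*w^3 + 8*w^2 - 7*w - 8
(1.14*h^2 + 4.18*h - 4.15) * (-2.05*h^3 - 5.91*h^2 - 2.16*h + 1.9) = -2.337*h^5 - 15.3064*h^4 - 18.6587*h^3 + 17.6637*h^2 + 16.906*h - 7.885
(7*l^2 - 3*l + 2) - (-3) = 7*l^2 - 3*l + 5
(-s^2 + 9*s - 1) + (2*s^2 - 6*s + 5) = s^2 + 3*s + 4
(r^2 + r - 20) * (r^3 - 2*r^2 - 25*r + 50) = r^5 - r^4 - 47*r^3 + 65*r^2 + 550*r - 1000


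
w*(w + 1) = w^2 + w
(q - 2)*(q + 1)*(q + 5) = q^3 + 4*q^2 - 7*q - 10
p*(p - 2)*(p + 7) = p^3 + 5*p^2 - 14*p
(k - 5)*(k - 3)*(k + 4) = k^3 - 4*k^2 - 17*k + 60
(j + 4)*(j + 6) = j^2 + 10*j + 24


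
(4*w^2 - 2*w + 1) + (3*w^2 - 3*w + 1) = 7*w^2 - 5*w + 2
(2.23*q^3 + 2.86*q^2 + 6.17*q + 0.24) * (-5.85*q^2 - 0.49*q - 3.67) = -13.0455*q^5 - 17.8237*q^4 - 45.68*q^3 - 14.9235*q^2 - 22.7615*q - 0.8808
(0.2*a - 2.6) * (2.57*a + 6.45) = 0.514*a^2 - 5.392*a - 16.77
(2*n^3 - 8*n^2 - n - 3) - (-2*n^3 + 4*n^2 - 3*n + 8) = 4*n^3 - 12*n^2 + 2*n - 11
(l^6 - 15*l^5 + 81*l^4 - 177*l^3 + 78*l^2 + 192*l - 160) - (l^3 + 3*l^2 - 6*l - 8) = l^6 - 15*l^5 + 81*l^4 - 178*l^3 + 75*l^2 + 198*l - 152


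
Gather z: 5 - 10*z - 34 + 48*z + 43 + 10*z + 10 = 48*z + 24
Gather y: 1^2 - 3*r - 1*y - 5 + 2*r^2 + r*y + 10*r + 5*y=2*r^2 + 7*r + y*(r + 4) - 4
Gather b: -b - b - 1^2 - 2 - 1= -2*b - 4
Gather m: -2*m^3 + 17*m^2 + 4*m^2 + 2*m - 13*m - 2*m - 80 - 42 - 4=-2*m^3 + 21*m^2 - 13*m - 126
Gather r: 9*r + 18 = 9*r + 18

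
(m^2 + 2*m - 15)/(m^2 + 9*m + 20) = (m - 3)/(m + 4)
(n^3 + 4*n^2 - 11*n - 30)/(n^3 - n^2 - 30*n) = (n^2 - n - 6)/(n*(n - 6))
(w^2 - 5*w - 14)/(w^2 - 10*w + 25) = (w^2 - 5*w - 14)/(w^2 - 10*w + 25)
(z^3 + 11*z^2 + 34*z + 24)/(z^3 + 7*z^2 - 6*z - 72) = (z + 1)/(z - 3)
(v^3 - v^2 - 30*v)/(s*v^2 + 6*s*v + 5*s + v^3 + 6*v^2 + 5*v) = v*(v - 6)/(s*v + s + v^2 + v)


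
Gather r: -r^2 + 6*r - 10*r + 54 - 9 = -r^2 - 4*r + 45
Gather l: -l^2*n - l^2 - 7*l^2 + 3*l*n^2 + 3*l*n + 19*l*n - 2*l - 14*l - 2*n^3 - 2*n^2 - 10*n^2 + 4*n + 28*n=l^2*(-n - 8) + l*(3*n^2 + 22*n - 16) - 2*n^3 - 12*n^2 + 32*n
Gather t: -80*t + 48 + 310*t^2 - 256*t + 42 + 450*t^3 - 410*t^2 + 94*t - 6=450*t^3 - 100*t^2 - 242*t + 84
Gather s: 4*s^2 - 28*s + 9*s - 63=4*s^2 - 19*s - 63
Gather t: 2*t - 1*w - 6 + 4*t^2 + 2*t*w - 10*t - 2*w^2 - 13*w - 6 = 4*t^2 + t*(2*w - 8) - 2*w^2 - 14*w - 12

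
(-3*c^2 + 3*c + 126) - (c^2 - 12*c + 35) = -4*c^2 + 15*c + 91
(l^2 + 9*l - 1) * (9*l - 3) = 9*l^3 + 78*l^2 - 36*l + 3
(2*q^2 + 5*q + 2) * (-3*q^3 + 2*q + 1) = -6*q^5 - 15*q^4 - 2*q^3 + 12*q^2 + 9*q + 2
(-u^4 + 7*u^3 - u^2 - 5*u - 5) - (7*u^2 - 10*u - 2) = -u^4 + 7*u^3 - 8*u^2 + 5*u - 3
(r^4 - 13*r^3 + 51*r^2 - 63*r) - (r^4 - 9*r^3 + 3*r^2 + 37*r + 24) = -4*r^3 + 48*r^2 - 100*r - 24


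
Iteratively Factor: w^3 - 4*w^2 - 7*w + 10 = (w + 2)*(w^2 - 6*w + 5) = (w - 1)*(w + 2)*(w - 5)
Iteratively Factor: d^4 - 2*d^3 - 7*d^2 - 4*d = (d - 4)*(d^3 + 2*d^2 + d) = (d - 4)*(d + 1)*(d^2 + d) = (d - 4)*(d + 1)^2*(d)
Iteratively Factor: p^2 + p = (p + 1)*(p)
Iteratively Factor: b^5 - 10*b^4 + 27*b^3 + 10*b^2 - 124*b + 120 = (b - 2)*(b^4 - 8*b^3 + 11*b^2 + 32*b - 60) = (b - 2)*(b + 2)*(b^3 - 10*b^2 + 31*b - 30) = (b - 3)*(b - 2)*(b + 2)*(b^2 - 7*b + 10) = (b - 5)*(b - 3)*(b - 2)*(b + 2)*(b - 2)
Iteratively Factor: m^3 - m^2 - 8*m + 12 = (m - 2)*(m^2 + m - 6) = (m - 2)^2*(m + 3)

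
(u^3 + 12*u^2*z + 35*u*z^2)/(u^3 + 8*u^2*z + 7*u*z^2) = (u + 5*z)/(u + z)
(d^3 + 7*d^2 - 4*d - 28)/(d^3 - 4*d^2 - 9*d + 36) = (d^3 + 7*d^2 - 4*d - 28)/(d^3 - 4*d^2 - 9*d + 36)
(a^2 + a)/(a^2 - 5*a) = (a + 1)/(a - 5)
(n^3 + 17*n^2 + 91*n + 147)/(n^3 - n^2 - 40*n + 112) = (n^2 + 10*n + 21)/(n^2 - 8*n + 16)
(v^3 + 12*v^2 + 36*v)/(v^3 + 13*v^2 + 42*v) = (v + 6)/(v + 7)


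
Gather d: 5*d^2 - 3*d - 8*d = 5*d^2 - 11*d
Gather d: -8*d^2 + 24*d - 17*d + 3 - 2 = -8*d^2 + 7*d + 1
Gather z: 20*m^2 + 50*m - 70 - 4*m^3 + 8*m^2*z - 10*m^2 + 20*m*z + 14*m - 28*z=-4*m^3 + 10*m^2 + 64*m + z*(8*m^2 + 20*m - 28) - 70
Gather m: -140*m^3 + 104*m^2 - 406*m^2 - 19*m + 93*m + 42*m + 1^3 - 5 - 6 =-140*m^3 - 302*m^2 + 116*m - 10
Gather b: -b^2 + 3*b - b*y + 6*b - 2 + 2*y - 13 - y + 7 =-b^2 + b*(9 - y) + y - 8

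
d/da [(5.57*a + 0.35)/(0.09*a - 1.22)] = (8.328818 - 0.614421*a)/(0.09*a - 1.22)^3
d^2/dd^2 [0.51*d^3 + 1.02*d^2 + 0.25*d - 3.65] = 3.06*d + 2.04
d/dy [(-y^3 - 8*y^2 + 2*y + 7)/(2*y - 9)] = (-4*y^3 + 11*y^2 + 144*y - 32)/(4*y^2 - 36*y + 81)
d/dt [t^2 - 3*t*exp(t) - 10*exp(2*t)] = -3*t*exp(t) + 2*t - 20*exp(2*t) - 3*exp(t)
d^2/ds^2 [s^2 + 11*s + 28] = 2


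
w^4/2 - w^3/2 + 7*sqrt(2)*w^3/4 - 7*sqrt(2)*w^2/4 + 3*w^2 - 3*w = w*(w/2 + sqrt(2))*(w - 1)*(w + 3*sqrt(2)/2)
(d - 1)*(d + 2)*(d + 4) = d^3 + 5*d^2 + 2*d - 8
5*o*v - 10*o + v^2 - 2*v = (5*o + v)*(v - 2)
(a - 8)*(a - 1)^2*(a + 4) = a^4 - 6*a^3 - 23*a^2 + 60*a - 32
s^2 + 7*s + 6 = (s + 1)*(s + 6)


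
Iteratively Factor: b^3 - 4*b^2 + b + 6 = (b - 3)*(b^2 - b - 2) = (b - 3)*(b - 2)*(b + 1)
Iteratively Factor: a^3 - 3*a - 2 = (a + 1)*(a^2 - a - 2) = (a + 1)^2*(a - 2)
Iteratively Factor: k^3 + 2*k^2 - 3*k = (k + 3)*(k^2 - k) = k*(k + 3)*(k - 1)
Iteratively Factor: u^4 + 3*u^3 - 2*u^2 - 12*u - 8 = (u - 2)*(u^3 + 5*u^2 + 8*u + 4) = (u - 2)*(u + 2)*(u^2 + 3*u + 2) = (u - 2)*(u + 1)*(u + 2)*(u + 2)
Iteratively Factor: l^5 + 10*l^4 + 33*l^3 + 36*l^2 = (l)*(l^4 + 10*l^3 + 33*l^2 + 36*l) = l*(l + 4)*(l^3 + 6*l^2 + 9*l) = l^2*(l + 4)*(l^2 + 6*l + 9) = l^2*(l + 3)*(l + 4)*(l + 3)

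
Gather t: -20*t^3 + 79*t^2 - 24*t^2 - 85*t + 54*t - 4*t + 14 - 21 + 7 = -20*t^3 + 55*t^2 - 35*t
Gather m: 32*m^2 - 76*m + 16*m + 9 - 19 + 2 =32*m^2 - 60*m - 8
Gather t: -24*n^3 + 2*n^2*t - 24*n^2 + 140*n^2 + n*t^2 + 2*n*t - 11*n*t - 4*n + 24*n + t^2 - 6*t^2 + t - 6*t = -24*n^3 + 116*n^2 + 20*n + t^2*(n - 5) + t*(2*n^2 - 9*n - 5)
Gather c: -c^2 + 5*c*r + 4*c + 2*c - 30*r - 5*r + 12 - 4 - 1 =-c^2 + c*(5*r + 6) - 35*r + 7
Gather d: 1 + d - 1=d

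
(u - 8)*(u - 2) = u^2 - 10*u + 16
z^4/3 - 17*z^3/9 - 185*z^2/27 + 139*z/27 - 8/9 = (z/3 + 1)*(z - 8)*(z - 1/3)^2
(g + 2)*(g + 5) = g^2 + 7*g + 10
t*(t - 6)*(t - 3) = t^3 - 9*t^2 + 18*t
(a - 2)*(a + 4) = a^2 + 2*a - 8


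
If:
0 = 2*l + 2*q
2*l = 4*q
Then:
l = 0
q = 0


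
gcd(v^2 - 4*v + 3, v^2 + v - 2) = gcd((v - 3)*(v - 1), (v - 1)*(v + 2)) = v - 1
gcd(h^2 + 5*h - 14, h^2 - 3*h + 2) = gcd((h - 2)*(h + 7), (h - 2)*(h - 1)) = h - 2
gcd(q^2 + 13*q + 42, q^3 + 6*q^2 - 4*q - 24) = q + 6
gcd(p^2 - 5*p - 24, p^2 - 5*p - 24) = p^2 - 5*p - 24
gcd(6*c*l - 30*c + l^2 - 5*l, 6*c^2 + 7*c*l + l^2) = 6*c + l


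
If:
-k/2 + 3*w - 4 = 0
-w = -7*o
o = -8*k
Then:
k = -8/337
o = 64/337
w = 448/337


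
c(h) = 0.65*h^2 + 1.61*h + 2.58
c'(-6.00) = -6.19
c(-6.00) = 16.32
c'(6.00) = 9.41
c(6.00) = 35.64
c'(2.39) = 4.72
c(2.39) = 10.14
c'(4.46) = 7.41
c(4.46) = 22.69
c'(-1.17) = 0.09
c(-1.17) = 1.59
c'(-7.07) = -7.58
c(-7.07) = 23.69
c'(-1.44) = -0.26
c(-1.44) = 1.61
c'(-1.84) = -0.78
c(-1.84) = 1.82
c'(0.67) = 2.48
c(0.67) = 3.95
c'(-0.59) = 0.84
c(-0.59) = 1.86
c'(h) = 1.3*h + 1.61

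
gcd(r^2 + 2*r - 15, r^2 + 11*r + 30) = r + 5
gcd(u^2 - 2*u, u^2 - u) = u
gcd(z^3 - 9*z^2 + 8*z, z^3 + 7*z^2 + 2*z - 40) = 1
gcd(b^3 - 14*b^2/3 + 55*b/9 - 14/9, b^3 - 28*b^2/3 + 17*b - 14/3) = b^2 - 7*b/3 + 2/3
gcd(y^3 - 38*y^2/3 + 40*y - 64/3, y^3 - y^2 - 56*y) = y - 8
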